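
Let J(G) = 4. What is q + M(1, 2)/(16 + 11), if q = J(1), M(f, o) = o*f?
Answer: 110/27 ≈ 4.0741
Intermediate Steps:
M(f, o) = f*o
q = 4
q + M(1, 2)/(16 + 11) = 4 + (1*2)/(16 + 11) = 4 + 2/27 = 110/27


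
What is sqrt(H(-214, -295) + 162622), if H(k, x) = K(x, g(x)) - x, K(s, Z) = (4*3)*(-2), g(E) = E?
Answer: sqrt(162893) ≈ 403.60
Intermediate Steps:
K(s, Z) = -24 (K(s, Z) = 12*(-2) = -24)
H(k, x) = -24 - x
sqrt(H(-214, -295) + 162622) = sqrt((-24 - 1*(-295)) + 162622) = sqrt((-24 + 295) + 162622) = sqrt(271 + 162622) = sqrt(162893)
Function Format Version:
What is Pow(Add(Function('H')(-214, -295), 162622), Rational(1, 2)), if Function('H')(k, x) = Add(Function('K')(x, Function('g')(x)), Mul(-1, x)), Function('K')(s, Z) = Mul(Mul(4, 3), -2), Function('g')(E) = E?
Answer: Pow(162893, Rational(1, 2)) ≈ 403.60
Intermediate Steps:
Function('K')(s, Z) = -24 (Function('K')(s, Z) = Mul(12, -2) = -24)
Function('H')(k, x) = Add(-24, Mul(-1, x))
Pow(Add(Function('H')(-214, -295), 162622), Rational(1, 2)) = Pow(Add(Add(-24, Mul(-1, -295)), 162622), Rational(1, 2)) = Pow(Add(Add(-24, 295), 162622), Rational(1, 2)) = Pow(Add(271, 162622), Rational(1, 2)) = Pow(162893, Rational(1, 2))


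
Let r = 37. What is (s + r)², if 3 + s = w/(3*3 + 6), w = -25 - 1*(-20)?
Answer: 10201/9 ≈ 1133.4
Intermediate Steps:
w = -5 (w = -25 + 20 = -5)
s = -10/3 (s = -3 - 5/(3*3 + 6) = -3 - 5/(9 + 6) = -3 - 5/15 = -3 - 5*1/15 = -3 - ⅓ = -10/3 ≈ -3.3333)
(s + r)² = (-10/3 + 37)² = (101/3)² = 10201/9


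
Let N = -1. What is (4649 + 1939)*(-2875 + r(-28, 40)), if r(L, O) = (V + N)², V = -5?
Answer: -18703332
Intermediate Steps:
r(L, O) = 36 (r(L, O) = (-5 - 1)² = (-6)² = 36)
(4649 + 1939)*(-2875 + r(-28, 40)) = (4649 + 1939)*(-2875 + 36) = 6588*(-2839) = -18703332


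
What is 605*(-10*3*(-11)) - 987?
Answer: 198663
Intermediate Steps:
605*(-10*3*(-11)) - 987 = 605*(-30*(-11)) - 987 = 605*330 - 987 = 199650 - 987 = 198663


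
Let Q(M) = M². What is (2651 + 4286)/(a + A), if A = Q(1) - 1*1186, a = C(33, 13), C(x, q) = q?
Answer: -6937/1172 ≈ -5.9189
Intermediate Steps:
a = 13
A = -1185 (A = 1² - 1*1186 = 1 - 1186 = -1185)
(2651 + 4286)/(a + A) = (2651 + 4286)/(13 - 1185) = 6937/(-1172) = 6937*(-1/1172) = -6937/1172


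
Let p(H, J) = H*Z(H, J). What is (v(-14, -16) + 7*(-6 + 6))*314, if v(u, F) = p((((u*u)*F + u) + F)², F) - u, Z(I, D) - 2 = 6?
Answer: 25179177068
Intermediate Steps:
Z(I, D) = 8 (Z(I, D) = 2 + 6 = 8)
p(H, J) = 8*H (p(H, J) = H*8 = 8*H)
v(u, F) = -u + 8*(F + u + F*u²)² (v(u, F) = 8*(((u*u)*F + u) + F)² - u = 8*((u²*F + u) + F)² - u = 8*((F*u² + u) + F)² - u = 8*((u + F*u²) + F)² - u = 8*(F + u + F*u²)² - u = -u + 8*(F + u + F*u²)²)
(v(-14, -16) + 7*(-6 + 6))*314 = ((-1*(-14) + 8*(-16 - 14 - 16*(-14)²)²) + 7*(-6 + 6))*314 = ((14 + 8*(-16 - 14 - 16*196)²) + 7*0)*314 = ((14 + 8*(-16 - 14 - 3136)²) + 0)*314 = ((14 + 8*(-3166)²) + 0)*314 = ((14 + 8*10023556) + 0)*314 = ((14 + 80188448) + 0)*314 = (80188462 + 0)*314 = 80188462*314 = 25179177068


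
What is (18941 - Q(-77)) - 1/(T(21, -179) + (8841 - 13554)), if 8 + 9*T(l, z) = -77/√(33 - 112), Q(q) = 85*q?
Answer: 3623869032361919/142190575304 + 693*I*√79/142190575304 ≈ 25486.0 + 4.3319e-8*I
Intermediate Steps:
T(l, z) = -8/9 + 77*I*√79/711 (T(l, z) = -8/9 + (-77/√(33 - 112))/9 = -8/9 + (-77*(-I*√79/79))/9 = -8/9 + (-(-77)*I*√79/79)/9 = -8/9 + (77*I*√79/79)/9 = -8/9 + 77*I*√79/711)
(18941 - Q(-77)) - 1/(T(21, -179) + (8841 - 13554)) = (18941 - 85*(-77)) - 1/((-8/9 + 77*I*√79/711) + (8841 - 13554)) = (18941 - 1*(-6545)) - 1/((-8/9 + 77*I*√79/711) - 4713) = (18941 + 6545) - 1/(-42425/9 + 77*I*√79/711) = 25486 - 1/(-42425/9 + 77*I*√79/711)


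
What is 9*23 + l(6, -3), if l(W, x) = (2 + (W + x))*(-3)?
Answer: 192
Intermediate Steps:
l(W, x) = -6 - 3*W - 3*x (l(W, x) = (2 + W + x)*(-3) = -6 - 3*W - 3*x)
9*23 + l(6, -3) = 9*23 + (-6 - 3*6 - 3*(-3)) = 207 + (-6 - 18 + 9) = 207 - 15 = 192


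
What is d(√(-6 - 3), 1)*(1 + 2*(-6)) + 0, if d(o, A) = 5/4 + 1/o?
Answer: -55/4 + 11*I/3 ≈ -13.75 + 3.6667*I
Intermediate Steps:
d(o, A) = 5/4 + 1/o (d(o, A) = 5*(¼) + 1/o = 5/4 + 1/o)
d(√(-6 - 3), 1)*(1 + 2*(-6)) + 0 = (5/4 + 1/(√(-6 - 3)))*(1 + 2*(-6)) + 0 = (5/4 + 1/(√(-9)))*(1 - 12) + 0 = (5/4 + 1/(3*I))*(-11) + 0 = (5/4 - I/3)*(-11) + 0 = (-55/4 + 11*I/3) + 0 = -55/4 + 11*I/3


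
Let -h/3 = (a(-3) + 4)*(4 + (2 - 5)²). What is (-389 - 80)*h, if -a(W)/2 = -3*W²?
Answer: 1060878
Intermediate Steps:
a(W) = 6*W² (a(W) = -(-6)*W² = 6*W²)
h = -2262 (h = -3*(6*(-3)² + 4)*(4 + (2 - 5)²) = -3*(6*9 + 4)*(4 + (-3)²) = -3*(54 + 4)*(4 + 9) = -174*13 = -3*754 = -2262)
(-389 - 80)*h = (-389 - 80)*(-2262) = -469*(-2262) = 1060878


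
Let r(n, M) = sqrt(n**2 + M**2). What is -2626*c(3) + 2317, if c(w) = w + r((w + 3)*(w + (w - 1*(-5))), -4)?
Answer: -5561 - 5252*sqrt(1093) ≈ -1.7920e+5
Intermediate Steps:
r(n, M) = sqrt(M**2 + n**2)
c(w) = w + sqrt(16 + (3 + w)**2*(5 + 2*w)**2) (c(w) = w + sqrt((-4)**2 + ((w + 3)*(w + (w - 1*(-5))))**2) = w + sqrt(16 + ((3 + w)*(w + (w + 5)))**2) = w + sqrt(16 + ((3 + w)*(w + (5 + w)))**2) = w + sqrt(16 + ((3 + w)*(5 + 2*w))**2) = w + sqrt(16 + (3 + w)**2*(5 + 2*w)**2))
-2626*c(3) + 2317 = -2626*(3 + sqrt(16 + (15 + 2*3**2 + 11*3)**2)) + 2317 = -2626*(3 + sqrt(16 + (15 + 2*9 + 33)**2)) + 2317 = -2626*(3 + sqrt(16 + (15 + 18 + 33)**2)) + 2317 = -2626*(3 + sqrt(16 + 66**2)) + 2317 = -2626*(3 + sqrt(16 + 4356)) + 2317 = -2626*(3 + sqrt(4372)) + 2317 = -2626*(3 + 2*sqrt(1093)) + 2317 = (-7878 - 5252*sqrt(1093)) + 2317 = -5561 - 5252*sqrt(1093)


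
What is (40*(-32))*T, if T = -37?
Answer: 47360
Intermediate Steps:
(40*(-32))*T = (40*(-32))*(-37) = -1280*(-37) = 47360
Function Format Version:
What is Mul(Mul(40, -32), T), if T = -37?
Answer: 47360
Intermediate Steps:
Mul(Mul(40, -32), T) = Mul(Mul(40, -32), -37) = Mul(-1280, -37) = 47360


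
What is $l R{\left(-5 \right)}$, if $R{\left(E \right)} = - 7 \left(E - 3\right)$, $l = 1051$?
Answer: $58856$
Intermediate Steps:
$R{\left(E \right)} = 21 - 7 E$ ($R{\left(E \right)} = - 7 \left(-3 + E\right) = 21 - 7 E$)
$l R{\left(-5 \right)} = 1051 \left(21 - -35\right) = 1051 \left(21 + 35\right) = 1051 \cdot 56 = 58856$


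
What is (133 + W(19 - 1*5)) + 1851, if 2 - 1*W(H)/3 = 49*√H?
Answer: 1990 - 147*√14 ≈ 1440.0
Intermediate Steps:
W(H) = 6 - 147*√H
(133 + W(19 - 1*5)) + 1851 = (133 + (6 - 147*√(19 - 1*5))) + 1851 = (133 + (6 - 147*√(19 - 5))) + 1851 = (133 + (6 - 147*√14)) + 1851 = (139 - 147*√14) + 1851 = 1990 - 147*√14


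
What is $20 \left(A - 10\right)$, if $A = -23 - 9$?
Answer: $-840$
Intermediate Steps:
$A = -32$
$20 \left(A - 10\right) = 20 \left(-32 - 10\right) = 20 \left(-42\right) = -840$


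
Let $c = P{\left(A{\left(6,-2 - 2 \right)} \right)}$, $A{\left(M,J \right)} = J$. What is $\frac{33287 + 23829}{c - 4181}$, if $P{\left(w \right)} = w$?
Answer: $- \frac{57116}{4185} \approx -13.648$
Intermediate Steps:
$c = -4$ ($c = -2 - 2 = -4$)
$\frac{33287 + 23829}{c - 4181} = \frac{33287 + 23829}{-4 - 4181} = \frac{57116}{-4185} = 57116 \left(- \frac{1}{4185}\right) = - \frac{57116}{4185}$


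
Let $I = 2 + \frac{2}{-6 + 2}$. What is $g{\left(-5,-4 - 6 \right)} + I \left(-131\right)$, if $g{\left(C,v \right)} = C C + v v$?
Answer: $- \frac{143}{2} \approx -71.5$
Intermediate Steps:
$g{\left(C,v \right)} = C^{2} + v^{2}$
$I = \frac{3}{2}$ ($I = 2 + \frac{2}{-4} = 2 + 2 \left(- \frac{1}{4}\right) = 2 - \frac{1}{2} = \frac{3}{2} \approx 1.5$)
$g{\left(-5,-4 - 6 \right)} + I \left(-131\right) = \left(\left(-5\right)^{2} + \left(-4 - 6\right)^{2}\right) + \frac{3}{2} \left(-131\right) = \left(25 + \left(-10\right)^{2}\right) - \frac{393}{2} = \left(25 + 100\right) - \frac{393}{2} = 125 - \frac{393}{2} = - \frac{143}{2}$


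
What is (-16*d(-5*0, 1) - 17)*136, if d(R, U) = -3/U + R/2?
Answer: 4216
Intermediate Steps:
d(R, U) = R/2 - 3/U (d(R, U) = -3/U + R*(½) = -3/U + R/2 = R/2 - 3/U)
(-16*d(-5*0, 1) - 17)*136 = (-16*((-5*0)/2 - 3/1) - 17)*136 = (-16*((½)*0 - 3*1) - 17)*136 = (-16*(0 - 3) - 17)*136 = (-16*(-3) - 17)*136 = (48 - 17)*136 = 31*136 = 4216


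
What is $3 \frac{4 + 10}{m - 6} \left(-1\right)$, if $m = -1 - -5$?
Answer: $21$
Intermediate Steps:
$m = 4$ ($m = -1 + 5 = 4$)
$3 \frac{4 + 10}{m - 6} \left(-1\right) = 3 \frac{4 + 10}{4 - 6} \left(-1\right) = 3 \frac{14}{-2} \left(-1\right) = 3 \cdot 14 \left(- \frac{1}{2}\right) \left(-1\right) = 3 \left(-7\right) \left(-1\right) = \left(-21\right) \left(-1\right) = 21$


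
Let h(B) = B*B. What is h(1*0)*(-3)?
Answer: 0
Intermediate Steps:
h(B) = B²
h(1*0)*(-3) = (1*0)²*(-3) = 0²*(-3) = 0*(-3) = 0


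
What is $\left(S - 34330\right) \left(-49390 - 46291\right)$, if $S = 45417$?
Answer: $-1060815247$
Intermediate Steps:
$\left(S - 34330\right) \left(-49390 - 46291\right) = \left(45417 - 34330\right) \left(-49390 - 46291\right) = 11087 \left(-95681\right) = -1060815247$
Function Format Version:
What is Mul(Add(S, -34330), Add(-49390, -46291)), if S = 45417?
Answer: -1060815247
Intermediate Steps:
Mul(Add(S, -34330), Add(-49390, -46291)) = Mul(Add(45417, -34330), Add(-49390, -46291)) = Mul(11087, -95681) = -1060815247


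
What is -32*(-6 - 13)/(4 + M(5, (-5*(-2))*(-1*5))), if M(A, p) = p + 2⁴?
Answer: -304/15 ≈ -20.267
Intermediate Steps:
M(A, p) = 16 + p (M(A, p) = p + 16 = 16 + p)
-32*(-6 - 13)/(4 + M(5, (-5*(-2))*(-1*5))) = -32*(-6 - 13)/(4 + (16 + (-5*(-2))*(-1*5))) = -(-608)/(4 + (16 + 10*(-5))) = -(-608)/(4 + (16 - 50)) = -(-608)/(4 - 34) = -(-608)/(-30) = -(-608)*(-1)/30 = -32*19/30 = -304/15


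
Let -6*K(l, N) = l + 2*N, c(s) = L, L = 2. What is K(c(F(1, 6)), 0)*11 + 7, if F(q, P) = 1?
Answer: 10/3 ≈ 3.3333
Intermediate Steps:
c(s) = 2
K(l, N) = -N/3 - l/6 (K(l, N) = -(l + 2*N)/6 = -N/3 - l/6)
K(c(F(1, 6)), 0)*11 + 7 = (-⅓*0 - ⅙*2)*11 + 7 = (0 - ⅓)*11 + 7 = -⅓*11 + 7 = -11/3 + 7 = 10/3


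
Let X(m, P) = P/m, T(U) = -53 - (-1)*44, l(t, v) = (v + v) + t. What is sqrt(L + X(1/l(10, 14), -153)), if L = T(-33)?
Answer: 3*I*sqrt(647) ≈ 76.309*I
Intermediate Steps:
l(t, v) = t + 2*v (l(t, v) = 2*v + t = t + 2*v)
T(U) = -9 (T(U) = -53 - 1*(-44) = -53 + 44 = -9)
L = -9
sqrt(L + X(1/l(10, 14), -153)) = sqrt(-9 - 153/(1/(10 + 2*14))) = sqrt(-9 - 153/(1/(10 + 28))) = sqrt(-9 - 153/(1/38)) = sqrt(-9 - 153/1/38) = sqrt(-9 - 153*38) = sqrt(-9 - 5814) = sqrt(-5823) = 3*I*sqrt(647)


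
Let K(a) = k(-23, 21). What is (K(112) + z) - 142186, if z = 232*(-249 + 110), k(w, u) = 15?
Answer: -174419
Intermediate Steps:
z = -32248 (z = 232*(-139) = -32248)
K(a) = 15
(K(112) + z) - 142186 = (15 - 32248) - 142186 = -32233 - 142186 = -174419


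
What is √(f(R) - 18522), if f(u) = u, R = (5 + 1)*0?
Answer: 21*I*√42 ≈ 136.1*I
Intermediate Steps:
R = 0 (R = 6*0 = 0)
√(f(R) - 18522) = √(0 - 18522) = √(-18522) = 21*I*√42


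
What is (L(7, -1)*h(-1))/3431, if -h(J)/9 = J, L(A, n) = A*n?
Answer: -63/3431 ≈ -0.018362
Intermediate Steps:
h(J) = -9*J
(L(7, -1)*h(-1))/3431 = ((7*(-1))*(-9*(-1)))/3431 = -7*9*(1/3431) = -63*1/3431 = -63/3431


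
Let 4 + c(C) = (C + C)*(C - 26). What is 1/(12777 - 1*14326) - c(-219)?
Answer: -166216995/1549 ≈ -1.0731e+5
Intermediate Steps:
c(C) = -4 + 2*C*(-26 + C) (c(C) = -4 + (C + C)*(C - 26) = -4 + (2*C)*(-26 + C) = -4 + 2*C*(-26 + C))
1/(12777 - 1*14326) - c(-219) = 1/(12777 - 1*14326) - (-4 - 52*(-219) + 2*(-219)²) = 1/(12777 - 14326) - (-4 + 11388 + 2*47961) = 1/(-1549) - (-4 + 11388 + 95922) = -1/1549 - 1*107306 = -1/1549 - 107306 = -166216995/1549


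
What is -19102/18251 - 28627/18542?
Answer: -876660661/338410042 ≈ -2.5905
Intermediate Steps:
-19102/18251 - 28627/18542 = -876660661/338410042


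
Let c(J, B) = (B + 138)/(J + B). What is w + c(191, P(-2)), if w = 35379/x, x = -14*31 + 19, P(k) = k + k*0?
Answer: -6630191/78435 ≈ -84.531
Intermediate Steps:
P(k) = k (P(k) = k + 0 = k)
x = -415 (x = -434 + 19 = -415)
c(J, B) = (138 + B)/(B + J)
w = -35379/415 (w = 35379/(-415) = 35379*(-1/415) = -35379/415 ≈ -85.251)
w + c(191, P(-2)) = -35379/415 + (138 - 2)/(-2 + 191) = -35379/415 + 136/189 = -6630191/78435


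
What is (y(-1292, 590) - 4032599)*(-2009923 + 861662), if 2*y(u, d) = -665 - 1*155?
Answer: 4630946947349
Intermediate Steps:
y(u, d) = -410 (y(u, d) = (-665 - 1*155)/2 = (-665 - 155)/2 = (1/2)*(-820) = -410)
(y(-1292, 590) - 4032599)*(-2009923 + 861662) = (-410 - 4032599)*(-2009923 + 861662) = -4033009*(-1148261) = 4630946947349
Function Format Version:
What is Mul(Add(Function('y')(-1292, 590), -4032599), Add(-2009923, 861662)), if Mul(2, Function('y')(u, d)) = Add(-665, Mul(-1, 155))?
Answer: 4630946947349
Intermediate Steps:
Function('y')(u, d) = -410 (Function('y')(u, d) = Mul(Rational(1, 2), Add(-665, Mul(-1, 155))) = Mul(Rational(1, 2), Add(-665, -155)) = Mul(Rational(1, 2), -820) = -410)
Mul(Add(Function('y')(-1292, 590), -4032599), Add(-2009923, 861662)) = Mul(Add(-410, -4032599), Add(-2009923, 861662)) = Mul(-4033009, -1148261) = 4630946947349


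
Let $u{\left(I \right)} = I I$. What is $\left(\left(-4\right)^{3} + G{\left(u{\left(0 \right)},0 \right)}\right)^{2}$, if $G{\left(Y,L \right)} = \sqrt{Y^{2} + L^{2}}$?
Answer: $4096$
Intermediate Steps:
$u{\left(I \right)} = I^{2}$
$G{\left(Y,L \right)} = \sqrt{L^{2} + Y^{2}}$
$\left(\left(-4\right)^{3} + G{\left(u{\left(0 \right)},0 \right)}\right)^{2} = \left(\left(-4\right)^{3} + \sqrt{0^{2} + \left(0^{2}\right)^{2}}\right)^{2} = \left(-64 + \sqrt{0 + 0^{2}}\right)^{2} = \left(-64 + \sqrt{0 + 0}\right)^{2} = \left(-64 + \sqrt{0}\right)^{2} = \left(-64 + 0\right)^{2} = \left(-64\right)^{2} = 4096$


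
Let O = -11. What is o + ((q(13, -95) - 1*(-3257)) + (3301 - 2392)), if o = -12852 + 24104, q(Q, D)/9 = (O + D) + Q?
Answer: 14581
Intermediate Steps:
q(Q, D) = -99 + 9*D + 9*Q (q(Q, D) = 9*((-11 + D) + Q) = 9*(-11 + D + Q) = -99 + 9*D + 9*Q)
o = 11252
o + ((q(13, -95) - 1*(-3257)) + (3301 - 2392)) = 11252 + (((-99 + 9*(-95) + 9*13) - 1*(-3257)) + (3301 - 2392)) = 11252 + (((-99 - 855 + 117) + 3257) + 909) = 11252 + ((-837 + 3257) + 909) = 11252 + (2420 + 909) = 11252 + 3329 = 14581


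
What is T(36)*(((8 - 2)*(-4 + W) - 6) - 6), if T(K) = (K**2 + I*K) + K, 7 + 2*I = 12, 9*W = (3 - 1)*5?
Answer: -41712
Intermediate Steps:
W = 10/9 (W = ((3 - 1)*5)/9 = (2*5)/9 = (1/9)*10 = 10/9 ≈ 1.1111)
I = 5/2 (I = -7/2 + (1/2)*12 = -7/2 + 6 = 5/2 ≈ 2.5000)
T(K) = K**2 + 7*K/2 (T(K) = (K**2 + 5*K/2) + K = K**2 + 7*K/2)
T(36)*(((8 - 2)*(-4 + W) - 6) - 6) = ((1/2)*36*(7 + 2*36))*(((8 - 2)*(-4 + 10/9) - 6) - 6) = ((1/2)*36*(7 + 72))*((6*(-26/9) - 6) - 6) = ((1/2)*36*79)*((-52/3 - 6) - 6) = 1422*(-70/3 - 6) = 1422*(-88/3) = -41712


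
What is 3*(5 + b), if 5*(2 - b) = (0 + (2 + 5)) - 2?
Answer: 18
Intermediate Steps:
b = 1 (b = 2 - ((0 + (2 + 5)) - 2)/5 = 2 - ((0 + 7) - 2)/5 = 2 - (7 - 2)/5 = 2 - 1/5*5 = 2 - 1 = 1)
3*(5 + b) = 3*(5 + 1) = 3*6 = 18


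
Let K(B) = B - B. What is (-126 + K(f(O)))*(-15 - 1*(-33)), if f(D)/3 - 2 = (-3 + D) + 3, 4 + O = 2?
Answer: -2268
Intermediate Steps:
O = -2 (O = -4 + 2 = -2)
f(D) = 6 + 3*D (f(D) = 6 + 3*((-3 + D) + 3) = 6 + 3*D)
K(B) = 0
(-126 + K(f(O)))*(-15 - 1*(-33)) = (-126 + 0)*(-15 - 1*(-33)) = -126*(-15 + 33) = -126*18 = -2268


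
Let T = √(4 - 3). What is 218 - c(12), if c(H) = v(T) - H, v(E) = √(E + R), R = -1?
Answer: 230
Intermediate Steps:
T = 1 (T = √1 = 1)
v(E) = √(-1 + E) (v(E) = √(E - 1) = √(-1 + E))
c(H) = -H (c(H) = √(-1 + 1) - H = √0 - H = 0 - H = -H)
218 - c(12) = 218 - (-1)*12 = 218 - 1*(-12) = 218 + 12 = 230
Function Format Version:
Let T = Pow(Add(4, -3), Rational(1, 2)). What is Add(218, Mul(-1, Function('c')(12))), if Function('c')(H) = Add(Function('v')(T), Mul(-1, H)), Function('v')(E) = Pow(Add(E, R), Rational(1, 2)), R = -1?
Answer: 230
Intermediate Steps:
T = 1 (T = Pow(1, Rational(1, 2)) = 1)
Function('v')(E) = Pow(Add(-1, E), Rational(1, 2)) (Function('v')(E) = Pow(Add(E, -1), Rational(1, 2)) = Pow(Add(-1, E), Rational(1, 2)))
Function('c')(H) = Mul(-1, H) (Function('c')(H) = Add(Pow(Add(-1, 1), Rational(1, 2)), Mul(-1, H)) = Add(Pow(0, Rational(1, 2)), Mul(-1, H)) = Add(0, Mul(-1, H)) = Mul(-1, H))
Add(218, Mul(-1, Function('c')(12))) = Add(218, Mul(-1, Mul(-1, 12))) = Add(218, Mul(-1, -12)) = Add(218, 12) = 230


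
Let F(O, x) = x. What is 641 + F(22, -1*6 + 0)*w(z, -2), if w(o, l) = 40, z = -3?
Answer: 401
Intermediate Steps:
641 + F(22, -1*6 + 0)*w(z, -2) = 641 + (-1*6 + 0)*40 = 641 + (-6 + 0)*40 = 641 - 6*40 = 641 - 240 = 401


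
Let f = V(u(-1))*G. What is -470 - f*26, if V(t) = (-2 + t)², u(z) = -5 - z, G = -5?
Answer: 4210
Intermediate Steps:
f = -180 (f = (-2 + (-5 - 1*(-1)))²*(-5) = (-2 + (-5 + 1))²*(-5) = (-2 - 4)²*(-5) = (-6)²*(-5) = 36*(-5) = -180)
-470 - f*26 = -470 - (-180)*26 = -470 - 1*(-4680) = -470 + 4680 = 4210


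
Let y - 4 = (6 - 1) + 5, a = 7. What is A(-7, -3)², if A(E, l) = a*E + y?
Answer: 1225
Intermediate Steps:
y = 14 (y = 4 + ((6 - 1) + 5) = 4 + (5 + 5) = 4 + 10 = 14)
A(E, l) = 14 + 7*E (A(E, l) = 7*E + 14 = 14 + 7*E)
A(-7, -3)² = (14 + 7*(-7))² = (14 - 49)² = (-35)² = 1225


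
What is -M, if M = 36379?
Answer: -36379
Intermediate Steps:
-M = -1*36379 = -36379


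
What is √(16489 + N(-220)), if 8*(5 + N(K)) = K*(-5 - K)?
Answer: √42286/2 ≈ 102.82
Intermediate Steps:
N(K) = -5 + K*(-5 - K)/8 (N(K) = -5 + (K*(-5 - K))/8 = -5 + K*(-5 - K)/8)
√(16489 + N(-220)) = √(16489 + (-5 - 5/8*(-220) - ⅛*(-220)²)) = √(16489 + (-5 + 275/2 - ⅛*48400)) = √(16489 + (-5 + 275/2 - 6050)) = √(16489 - 11835/2) = √(21143/2) = √42286/2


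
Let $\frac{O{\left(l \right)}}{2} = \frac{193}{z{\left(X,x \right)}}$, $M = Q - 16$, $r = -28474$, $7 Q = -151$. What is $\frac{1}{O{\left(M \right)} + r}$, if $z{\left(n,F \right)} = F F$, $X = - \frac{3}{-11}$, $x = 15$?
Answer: $- \frac{225}{6406264} \approx -3.5122 \cdot 10^{-5}$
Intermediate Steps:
$Q = - \frac{151}{7}$ ($Q = \frac{1}{7} \left(-151\right) = - \frac{151}{7} \approx -21.571$)
$X = \frac{3}{11}$ ($X = \left(-3\right) \left(- \frac{1}{11}\right) = \frac{3}{11} \approx 0.27273$)
$z{\left(n,F \right)} = F^{2}$
$M = - \frac{263}{7}$ ($M = - \frac{151}{7} - 16 = - \frac{263}{7} \approx -37.571$)
$O{\left(l \right)} = \frac{386}{225}$ ($O{\left(l \right)} = 2 \frac{193}{15^{2}} = 2 \cdot \frac{193}{225} = \frac{386}{225}$)
$\frac{1}{O{\left(M \right)} + r} = \frac{1}{\frac{386}{225} - 28474} = \frac{1}{- \frac{6406264}{225}} = - \frac{225}{6406264}$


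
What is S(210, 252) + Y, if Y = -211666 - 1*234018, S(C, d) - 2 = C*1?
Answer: -445472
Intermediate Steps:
S(C, d) = 2 + C (S(C, d) = 2 + C*1 = 2 + C)
Y = -445684 (Y = -211666 - 234018 = -445684)
S(210, 252) + Y = (2 + 210) - 445684 = 212 - 445684 = -445472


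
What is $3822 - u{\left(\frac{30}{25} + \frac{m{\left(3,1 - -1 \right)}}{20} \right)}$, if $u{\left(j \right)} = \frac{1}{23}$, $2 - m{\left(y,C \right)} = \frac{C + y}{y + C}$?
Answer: $\frac{87905}{23} \approx 3822.0$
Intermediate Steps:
$m{\left(y,C \right)} = 1$ ($m{\left(y,C \right)} = 2 - \frac{C + y}{y + C} = 2 - \frac{C + y}{C + y} = 2 - 1 = 1$)
$u{\left(j \right)} = \frac{1}{23}$
$3822 - u{\left(\frac{30}{25} + \frac{m{\left(3,1 - -1 \right)}}{20} \right)} = 3822 - \frac{1}{23} = \frac{87905}{23}$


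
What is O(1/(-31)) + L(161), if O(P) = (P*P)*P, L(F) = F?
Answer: 4796350/29791 ≈ 161.00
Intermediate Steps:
O(P) = P³ (O(P) = P²*P = P³)
O(1/(-31)) + L(161) = (1/(-31))³ + 161 = (-1/31)³ + 161 = -1/29791 + 161 = 4796350/29791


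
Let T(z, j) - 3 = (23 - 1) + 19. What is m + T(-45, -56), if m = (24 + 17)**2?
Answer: 1725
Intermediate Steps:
T(z, j) = 44 (T(z, j) = 3 + ((23 - 1) + 19) = 3 + (22 + 19) = 3 + 41 = 44)
m = 1681 (m = 41**2 = 1681)
m + T(-45, -56) = 1681 + 44 = 1725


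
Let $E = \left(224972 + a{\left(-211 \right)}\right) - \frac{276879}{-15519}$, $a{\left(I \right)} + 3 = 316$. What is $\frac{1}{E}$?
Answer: $\frac{5173}{1165491598} \approx 4.4385 \cdot 10^{-6}$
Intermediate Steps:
$a{\left(I \right)} = 313$ ($a{\left(I \right)} = -3 + 316 = 313$)
$E = \frac{1165491598}{5173}$ ($E = \left(224972 + 313\right) - \frac{276879}{-15519} = 225285 - - \frac{92293}{5173} = 225285 + \frac{92293}{5173} = \frac{1165491598}{5173} \approx 2.253 \cdot 10^{5}$)
$\frac{1}{E} = \frac{1}{\frac{1165491598}{5173}} = \frac{5173}{1165491598}$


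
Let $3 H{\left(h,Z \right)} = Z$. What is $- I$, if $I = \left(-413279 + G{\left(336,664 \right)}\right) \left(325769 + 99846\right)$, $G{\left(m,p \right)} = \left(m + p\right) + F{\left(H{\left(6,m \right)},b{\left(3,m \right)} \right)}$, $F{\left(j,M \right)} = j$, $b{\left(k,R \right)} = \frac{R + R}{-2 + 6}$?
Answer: $175424457705$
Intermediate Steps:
$H{\left(h,Z \right)} = \frac{Z}{3}$
$b{\left(k,R \right)} = \frac{R}{2}$ ($b{\left(k,R \right)} = \frac{2 R}{4} = 2 R \frac{1}{4} = \frac{R}{2}$)
$G{\left(m,p \right)} = p + \frac{4 m}{3}$ ($G{\left(m,p \right)} = \left(m + p\right) + \frac{m}{3} = p + \frac{4 m}{3}$)
$I = -175424457705$ ($I = \left(-413279 + \left(664 + \frac{4}{3} \cdot 336\right)\right) \left(325769 + 99846\right) = \left(-413279 + \left(664 + 448\right)\right) 425615 = \left(-413279 + 1112\right) 425615 = \left(-412167\right) 425615 = -175424457705$)
$- I = \left(-1\right) \left(-175424457705\right) = 175424457705$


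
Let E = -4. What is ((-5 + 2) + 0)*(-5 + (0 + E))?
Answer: 27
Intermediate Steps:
((-5 + 2) + 0)*(-5 + (0 + E)) = ((-5 + 2) + 0)*(-5 + (0 - 4)) = (-3 + 0)*(-5 - 4) = -3*(-9) = 27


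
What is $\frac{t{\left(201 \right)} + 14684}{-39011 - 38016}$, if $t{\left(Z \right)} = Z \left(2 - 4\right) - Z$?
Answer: $- \frac{14081}{77027} \approx -0.18281$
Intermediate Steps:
$t{\left(Z \right)} = - 3 Z$ ($t{\left(Z \right)} = Z \left(-2\right) - Z = - 2 Z - Z = - 3 Z$)
$\frac{t{\left(201 \right)} + 14684}{-39011 - 38016} = \frac{\left(-3\right) 201 + 14684}{-39011 - 38016} = \frac{-603 + 14684}{-77027} = 14081 \left(- \frac{1}{77027}\right) = - \frac{14081}{77027}$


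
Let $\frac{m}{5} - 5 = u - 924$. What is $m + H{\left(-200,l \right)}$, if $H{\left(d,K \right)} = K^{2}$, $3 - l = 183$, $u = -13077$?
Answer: $-37580$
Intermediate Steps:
$l = -180$ ($l = 3 - 183 = -180$)
$m = -69980$ ($m = 25 + 5 \left(-13077 - 924\right) = 25 + 5 \left(-14001\right) = 25 - 70005 = -69980$)
$m + H{\left(-200,l \right)} = -69980 + \left(-180\right)^{2} = -69980 + 32400 = -37580$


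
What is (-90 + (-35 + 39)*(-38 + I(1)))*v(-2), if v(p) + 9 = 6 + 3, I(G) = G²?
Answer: 0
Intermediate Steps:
v(p) = 0 (v(p) = -9 + (6 + 3) = -9 + 9 = 0)
(-90 + (-35 + 39)*(-38 + I(1)))*v(-2) = (-90 + (-35 + 39)*(-38 + 1²))*0 = (-90 + 4*(-38 + 1))*0 = (-90 + 4*(-37))*0 = (-90 - 148)*0 = -238*0 = 0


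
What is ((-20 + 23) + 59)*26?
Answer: 1612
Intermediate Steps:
((-20 + 23) + 59)*26 = (3 + 59)*26 = 62*26 = 1612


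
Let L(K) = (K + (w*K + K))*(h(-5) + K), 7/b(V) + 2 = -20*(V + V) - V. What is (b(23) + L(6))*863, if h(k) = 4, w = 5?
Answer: 48931237/135 ≈ 3.6245e+5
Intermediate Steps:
b(V) = 7/(-2 - 41*V) (b(V) = 7/(-2 + (-20*(V + V) - V)) = 7/(-2 + (-40*V - V)) = 7/(-2 - 41*V))
L(K) = 7*K*(4 + K) (L(K) = (K + (5*K + K))*(4 + K) = (K + 6*K)*(4 + K) = (7*K)*(4 + K) = 7*K*(4 + K))
(b(23) + L(6))*863 = (-7/(2 + 41*23) + 7*6*(4 + 6))*863 = (-7/(2 + 943) + 7*6*10)*863 = (-7/945 + 420)*863 = (-7*1/945 + 420)*863 = (-1/135 + 420)*863 = (56699/135)*863 = 48931237/135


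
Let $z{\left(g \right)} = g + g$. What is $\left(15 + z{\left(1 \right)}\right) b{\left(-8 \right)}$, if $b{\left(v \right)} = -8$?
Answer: $-136$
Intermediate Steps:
$z{\left(g \right)} = 2 g$
$\left(15 + z{\left(1 \right)}\right) b{\left(-8 \right)} = \left(15 + 2 \cdot 1\right) \left(-8\right) = \left(15 + 2\right) \left(-8\right) = 17 \left(-8\right) = -136$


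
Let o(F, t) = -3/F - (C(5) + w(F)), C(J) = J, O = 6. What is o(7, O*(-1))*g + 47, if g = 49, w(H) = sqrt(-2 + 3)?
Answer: -268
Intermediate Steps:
w(H) = 1 (w(H) = sqrt(1) = 1)
o(F, t) = -6 - 3/F (o(F, t) = -3/F - (5 + 1) = -3/F - 1*6 = -3/F - 6 = -6 - 3/F)
o(7, O*(-1))*g + 47 = (-6 - 3/7)*49 + 47 = -45/7*49 + 47 = -315 + 47 = -268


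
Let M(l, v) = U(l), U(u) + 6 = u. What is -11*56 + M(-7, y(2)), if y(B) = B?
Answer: -629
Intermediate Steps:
U(u) = -6 + u
M(l, v) = -6 + l
-11*56 + M(-7, y(2)) = -11*56 + (-6 - 7) = -616 - 13 = -629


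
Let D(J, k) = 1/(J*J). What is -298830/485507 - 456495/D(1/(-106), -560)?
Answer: -224989171845/5455156652 ≈ -41.243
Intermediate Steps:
D(J, k) = J⁻² (D(J, k) = 1/(J²) = J⁻²)
-298830/485507 - 456495/D(1/(-106), -560) = -298830/485507 - 456495/((1/(-106))⁻²) = -298830*1/485507 - 456495/((-1/106)⁻²) = -298830/485507 - 456495/11236 = -224989171845/5455156652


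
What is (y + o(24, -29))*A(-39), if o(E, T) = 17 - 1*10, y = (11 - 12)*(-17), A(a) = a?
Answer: -936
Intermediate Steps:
y = 17 (y = -1*(-17) = 17)
o(E, T) = 7 (o(E, T) = 17 - 10 = 7)
(y + o(24, -29))*A(-39) = (17 + 7)*(-39) = 24*(-39) = -936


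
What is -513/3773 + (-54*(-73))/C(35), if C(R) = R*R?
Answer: 290709/94325 ≈ 3.0820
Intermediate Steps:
C(R) = R**2
-513/3773 + (-54*(-73))/C(35) = -513/3773 + (-54*(-73))/(35**2) = -513*1/3773 + 3942/1225 = -513/3773 + 3942*(1/1225) = -513/3773 + 3942/1225 = 290709/94325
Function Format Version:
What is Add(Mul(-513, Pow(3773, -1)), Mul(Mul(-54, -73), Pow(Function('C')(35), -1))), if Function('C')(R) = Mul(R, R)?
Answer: Rational(290709, 94325) ≈ 3.0820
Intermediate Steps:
Function('C')(R) = Pow(R, 2)
Add(Mul(-513, Pow(3773, -1)), Mul(Mul(-54, -73), Pow(Function('C')(35), -1))) = Add(Mul(-513, Pow(3773, -1)), Mul(Mul(-54, -73), Pow(Pow(35, 2), -1))) = Add(Mul(-513, Rational(1, 3773)), Mul(3942, Pow(1225, -1))) = Add(Rational(-513, 3773), Mul(3942, Rational(1, 1225))) = Add(Rational(-513, 3773), Rational(3942, 1225)) = Rational(290709, 94325)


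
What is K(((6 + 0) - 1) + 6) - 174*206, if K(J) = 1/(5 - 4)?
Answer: -35843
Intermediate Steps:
K(J) = 1 (K(J) = 1/1 = 1)
K(((6 + 0) - 1) + 6) - 174*206 = 1 - 174*206 = 1 - 35844 = -35843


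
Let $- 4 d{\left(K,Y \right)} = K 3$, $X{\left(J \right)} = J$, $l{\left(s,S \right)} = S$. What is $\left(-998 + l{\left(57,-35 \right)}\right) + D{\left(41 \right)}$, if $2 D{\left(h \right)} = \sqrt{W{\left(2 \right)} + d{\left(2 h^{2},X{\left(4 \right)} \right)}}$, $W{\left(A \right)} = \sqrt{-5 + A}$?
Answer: $-1033 + \frac{\sqrt{-10086 + 4 i \sqrt{3}}}{4} \approx -1033.0 + 25.107 i$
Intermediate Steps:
$d{\left(K,Y \right)} = - \frac{3 K}{4}$ ($d{\left(K,Y \right)} = - \frac{K 3}{4} = - \frac{3 K}{4}$)
$D{\left(h \right)} = \frac{\sqrt{- \frac{3 h^{2}}{2} + i \sqrt{3}}}{2}$ ($D{\left(h \right)} = \frac{\sqrt{\sqrt{-5 + 2} - \frac{3 \cdot 2 h^{2}}{4}}}{2} = \frac{\sqrt{\sqrt{-3} - \frac{3 h^{2}}{2}}}{2} = \frac{\sqrt{i \sqrt{3} - \frac{3 h^{2}}{2}}}{2} = \frac{\sqrt{- \frac{3 h^{2}}{2} + i \sqrt{3}}}{2}$)
$\left(-998 + l{\left(57,-35 \right)}\right) + D{\left(41 \right)} = \left(-998 - 35\right) + \frac{\sqrt{- 6 \cdot 41^{2} + 4 i \sqrt{3}}}{4} = -1033 + \frac{\sqrt{\left(-6\right) 1681 + 4 i \sqrt{3}}}{4} = -1033 + \frac{\sqrt{-10086 + 4 i \sqrt{3}}}{4}$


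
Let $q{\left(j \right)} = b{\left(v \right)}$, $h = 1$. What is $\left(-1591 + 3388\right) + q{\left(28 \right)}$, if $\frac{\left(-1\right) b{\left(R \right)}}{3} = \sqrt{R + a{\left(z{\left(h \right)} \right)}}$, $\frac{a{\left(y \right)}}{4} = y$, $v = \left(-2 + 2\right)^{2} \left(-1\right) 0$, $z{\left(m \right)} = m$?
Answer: $1791$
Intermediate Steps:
$v = 0$ ($v = 0^{2} \left(-1\right) 0 = 0 \left(-1\right) 0 = 0 \cdot 0 = 0$)
$a{\left(y \right)} = 4 y$
$b{\left(R \right)} = - 3 \sqrt{4 + R}$ ($b{\left(R \right)} = - 3 \sqrt{R + 4 \cdot 1} = - 3 \sqrt{R + 4} = - 3 \sqrt{4 + R}$)
$q{\left(j \right)} = -6$ ($q{\left(j \right)} = - 3 \sqrt{4 + 0} = - 3 \sqrt{4} = \left(-3\right) 2 = -6$)
$\left(-1591 + 3388\right) + q{\left(28 \right)} = \left(-1591 + 3388\right) - 6 = 1797 - 6 = 1791$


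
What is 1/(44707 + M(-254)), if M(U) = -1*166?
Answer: 1/44541 ≈ 2.2451e-5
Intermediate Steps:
M(U) = -166
1/(44707 + M(-254)) = 1/(44707 - 166) = 1/44541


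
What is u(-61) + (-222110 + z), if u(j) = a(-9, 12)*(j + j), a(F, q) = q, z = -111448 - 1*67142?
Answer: -402164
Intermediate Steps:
z = -178590 (z = -111448 - 67142 = -178590)
u(j) = 24*j (u(j) = 12*(j + j) = 12*(2*j) = 24*j)
u(-61) + (-222110 + z) = 24*(-61) + (-222110 - 178590) = -1464 - 400700 = -402164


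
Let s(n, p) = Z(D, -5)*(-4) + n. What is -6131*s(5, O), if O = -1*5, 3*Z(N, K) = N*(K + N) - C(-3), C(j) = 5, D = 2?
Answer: -361729/3 ≈ -1.2058e+5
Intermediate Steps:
Z(N, K) = -5/3 + N*(K + N)/3 (Z(N, K) = (N*(K + N) - 1*5)/3 = (N*(K + N) - 5)/3 = (-5 + N*(K + N))/3 = -5/3 + N*(K + N)/3)
O = -5
s(n, p) = 44/3 + n (s(n, p) = (-5/3 + (1/3)*2**2 + (1/3)*(-5)*2)*(-4) + n = (-5/3 + (1/3)*4 - 10/3)*(-4) + n = (-5/3 + 4/3 - 10/3)*(-4) + n = -11/3*(-4) + n = 44/3 + n)
-6131*s(5, O) = -6131*(44/3 + 5) = -6131*59/3 = -361729/3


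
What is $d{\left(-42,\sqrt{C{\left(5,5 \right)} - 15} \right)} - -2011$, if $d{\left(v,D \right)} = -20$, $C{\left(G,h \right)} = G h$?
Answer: $1991$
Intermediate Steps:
$d{\left(-42,\sqrt{C{\left(5,5 \right)} - 15} \right)} - -2011 = -20 - -2011 = -20 + 2011 = 1991$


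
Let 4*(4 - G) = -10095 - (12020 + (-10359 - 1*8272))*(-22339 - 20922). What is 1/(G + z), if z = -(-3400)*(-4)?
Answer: 2/142977091 ≈ 1.3988e-8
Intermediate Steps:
G = 143004291/2 (G = 4 - (-10095 - (12020 + (-10359 - 1*8272))*(-22339 - 20922))/4 = 4 - (-10095 - (12020 + (-10359 - 8272))*(-43261))/4 = 4 - (-10095 - (12020 - 18631)*(-43261))/4 = 4 - (-10095 - (-6611)*(-43261))/4 = 4 - (-10095 - 1*285998471)/4 = 4 - (-10095 - 285998471)/4 = 4 - ¼*(-286008566) = 4 + 143004283/2 = 143004291/2 ≈ 7.1502e+7)
z = -13600 (z = -200*68 = -13600)
1/(G + z) = 1/(143004291/2 - 13600) = 1/(142977091/2) = 2/142977091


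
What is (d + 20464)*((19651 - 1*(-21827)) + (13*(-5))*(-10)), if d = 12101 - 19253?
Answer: 560807936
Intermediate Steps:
d = -7152
(d + 20464)*((19651 - 1*(-21827)) + (13*(-5))*(-10)) = (-7152 + 20464)*((19651 - 1*(-21827)) + (13*(-5))*(-10)) = 13312*((19651 + 21827) - 65*(-10)) = 13312*(41478 + 650) = 13312*42128 = 560807936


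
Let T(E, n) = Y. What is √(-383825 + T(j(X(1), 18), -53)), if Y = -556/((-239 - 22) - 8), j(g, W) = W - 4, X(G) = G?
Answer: 3*I*√3085979029/269 ≈ 619.53*I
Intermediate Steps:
j(g, W) = -4 + W
Y = 556/269 (Y = -556/(-261 - 8) = -556/(-269) = -556*(-1/269) = 556/269 ≈ 2.0669)
T(E, n) = 556/269
√(-383825 + T(j(X(1), 18), -53)) = √(-383825 + 556/269) = √(-103248369/269) = 3*I*√3085979029/269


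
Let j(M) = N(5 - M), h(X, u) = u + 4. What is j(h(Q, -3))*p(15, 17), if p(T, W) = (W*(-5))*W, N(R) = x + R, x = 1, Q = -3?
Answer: -7225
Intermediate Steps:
h(X, u) = 4 + u
N(R) = 1 + R
p(T, W) = -5*W**2 (p(T, W) = (-5*W)*W = -5*W**2)
j(M) = 6 - M (j(M) = 1 + (5 - M) = 6 - M)
j(h(Q, -3))*p(15, 17) = (6 - (4 - 3))*(-5*17**2) = (6 - 1*1)*(-5*289) = (6 - 1)*(-1445) = 5*(-1445) = -7225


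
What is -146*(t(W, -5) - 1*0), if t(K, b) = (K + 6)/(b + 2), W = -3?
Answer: 146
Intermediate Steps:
t(K, b) = (6 + K)/(2 + b)
-146*(t(W, -5) - 1*0) = -146*((6 - 3)/(2 - 5) - 1*0) = -146*(3/(-3) + 0) = -146*(-⅓*3 + 0) = -146*(-1 + 0) = -146*(-1) = 146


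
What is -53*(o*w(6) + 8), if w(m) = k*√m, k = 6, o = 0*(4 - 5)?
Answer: -424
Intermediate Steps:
o = 0 (o = 0*(-1) = 0)
w(m) = 6*√m
-53*(o*w(6) + 8) = -53*(0*(6*√6) + 8) = -53*(0 + 8) = -53*8 = -424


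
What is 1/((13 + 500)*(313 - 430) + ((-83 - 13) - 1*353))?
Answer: -1/60470 ≈ -1.6537e-5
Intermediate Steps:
1/((13 + 500)*(313 - 430) + ((-83 - 13) - 1*353)) = 1/(513*(-117) + (-96 - 353)) = 1/(-60021 - 449) = 1/(-60470) = -1/60470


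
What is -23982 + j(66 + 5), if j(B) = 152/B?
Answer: -1702570/71 ≈ -23980.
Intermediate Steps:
-23982 + j(66 + 5) = -23982 + 152/(66 + 5) = -23982 + 152/71 = -1702570/71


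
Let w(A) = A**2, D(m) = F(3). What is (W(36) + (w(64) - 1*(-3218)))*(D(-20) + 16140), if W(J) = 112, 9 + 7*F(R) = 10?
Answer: 838996906/7 ≈ 1.1986e+8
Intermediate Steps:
F(R) = 1/7 (F(R) = -9/7 + (1/7)*10 = -9/7 + 10/7 = 1/7)
D(m) = 1/7
(W(36) + (w(64) - 1*(-3218)))*(D(-20) + 16140) = (112 + (64**2 - 1*(-3218)))*(1/7 + 16140) = (112 + (4096 + 3218))*(112981/7) = (112 + 7314)*(112981/7) = 7426*(112981/7) = 838996906/7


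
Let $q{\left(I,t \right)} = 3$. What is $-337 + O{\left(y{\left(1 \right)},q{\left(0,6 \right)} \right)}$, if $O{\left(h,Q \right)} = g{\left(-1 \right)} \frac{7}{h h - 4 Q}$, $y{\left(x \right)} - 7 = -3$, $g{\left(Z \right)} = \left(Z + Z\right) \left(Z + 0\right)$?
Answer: $- \frac{667}{2} \approx -333.5$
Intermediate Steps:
$g{\left(Z \right)} = 2 Z^{2}$ ($g{\left(Z \right)} = 2 Z Z = 2 Z^{2}$)
$y{\left(x \right)} = 4$ ($y{\left(x \right)} = 7 - 3 = 4$)
$O{\left(h,Q \right)} = \frac{14}{h^{2} - 4 Q}$ ($O{\left(h,Q \right)} = 2 \left(-1\right)^{2} \frac{7}{h h - 4 Q} = 2 \cdot 1 \frac{7}{h^{2} - 4 Q} = 2 \frac{7}{h^{2} - 4 Q} = \frac{14}{h^{2} - 4 Q}$)
$-337 + O{\left(y{\left(1 \right)},q{\left(0,6 \right)} \right)} = -337 + \frac{14}{4^{2} - 12} = -337 + \frac{14}{16 - 12} = -337 + \frac{14}{4} = -337 + 14 \cdot \frac{1}{4} = -337 + \frac{7}{2} = - \frac{667}{2}$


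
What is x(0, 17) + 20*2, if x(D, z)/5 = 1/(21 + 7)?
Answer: 1125/28 ≈ 40.179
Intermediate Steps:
x(D, z) = 5/28 (x(D, z) = 5/(21 + 7) = 5/28)
x(0, 17) + 20*2 = 5/28 + 20*2 = 5/28 + 40 = 1125/28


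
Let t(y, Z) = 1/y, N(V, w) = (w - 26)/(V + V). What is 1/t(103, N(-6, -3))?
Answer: 103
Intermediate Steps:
N(V, w) = (-26 + w)/(2*V) (N(V, w) = (-26 + w)/((2*V)) = (-26 + w)*(1/(2*V)) = (-26 + w)/(2*V))
1/t(103, N(-6, -3)) = 1/(1/103) = 103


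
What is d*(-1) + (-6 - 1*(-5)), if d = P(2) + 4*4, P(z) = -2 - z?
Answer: -13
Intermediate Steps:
d = 12 (d = (-2 - 1*2) + 4*4 = (-2 - 2) + 16 = -4 + 16 = 12)
d*(-1) + (-6 - 1*(-5)) = 12*(-1) + (-6 - 1*(-5)) = -12 + (-6 + 5) = -12 - 1 = -13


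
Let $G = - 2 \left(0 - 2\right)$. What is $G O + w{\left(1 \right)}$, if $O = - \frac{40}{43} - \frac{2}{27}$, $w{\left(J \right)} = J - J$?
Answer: $- \frac{4664}{1161} \approx -4.0172$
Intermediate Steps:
$w{\left(J \right)} = 0$
$G = 4$ ($G = \left(-2\right) \left(-2\right) = 4$)
$O = - \frac{1166}{1161}$ ($O = \left(-40\right) \frac{1}{43} - \frac{2}{27} = - \frac{40}{43} - \frac{2}{27} = - \frac{1166}{1161} \approx -1.0043$)
$G O + w{\left(1 \right)} = 4 \left(- \frac{1166}{1161}\right) + 0 = - \frac{4664}{1161} + 0 = - \frac{4664}{1161}$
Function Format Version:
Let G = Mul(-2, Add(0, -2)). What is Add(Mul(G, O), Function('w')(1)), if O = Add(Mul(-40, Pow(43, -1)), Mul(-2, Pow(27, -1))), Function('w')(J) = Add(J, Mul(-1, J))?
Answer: Rational(-4664, 1161) ≈ -4.0172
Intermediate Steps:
Function('w')(J) = 0
G = 4 (G = Mul(-2, -2) = 4)
O = Rational(-1166, 1161) (O = Add(Mul(-40, Rational(1, 43)), Mul(-2, Rational(1, 27))) = Add(Rational(-40, 43), Rational(-2, 27)) = Rational(-1166, 1161) ≈ -1.0043)
Add(Mul(G, O), Function('w')(1)) = Add(Mul(4, Rational(-1166, 1161)), 0) = Add(Rational(-4664, 1161), 0) = Rational(-4664, 1161)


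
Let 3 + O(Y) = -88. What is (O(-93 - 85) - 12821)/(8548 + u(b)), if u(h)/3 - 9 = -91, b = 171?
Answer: -6456/4151 ≈ -1.5553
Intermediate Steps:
O(Y) = -91 (O(Y) = -3 - 88 = -91)
u(h) = -246 (u(h) = 27 + 3*(-91) = 27 - 273 = -246)
(O(-93 - 85) - 12821)/(8548 + u(b)) = (-91 - 12821)/(8548 - 246) = -12912/8302 = -12912*1/8302 = -6456/4151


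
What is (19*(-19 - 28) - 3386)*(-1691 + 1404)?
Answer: 1228073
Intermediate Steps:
(19*(-19 - 28) - 3386)*(-1691 + 1404) = (19*(-47) - 3386)*(-287) = (-893 - 3386)*(-287) = -4279*(-287) = 1228073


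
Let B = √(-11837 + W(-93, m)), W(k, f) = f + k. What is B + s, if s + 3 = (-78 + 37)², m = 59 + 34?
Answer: 1678 + I*√11837 ≈ 1678.0 + 108.8*I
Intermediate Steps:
m = 93
s = 1678 (s = -3 + (-78 + 37)² = -3 + (-41)² = -3 + 1681 = 1678)
B = I*√11837 (B = √(-11837 + (93 - 93)) = √(-11837 + 0) = √(-11837) = I*√11837 ≈ 108.8*I)
B + s = I*√11837 + 1678 = 1678 + I*√11837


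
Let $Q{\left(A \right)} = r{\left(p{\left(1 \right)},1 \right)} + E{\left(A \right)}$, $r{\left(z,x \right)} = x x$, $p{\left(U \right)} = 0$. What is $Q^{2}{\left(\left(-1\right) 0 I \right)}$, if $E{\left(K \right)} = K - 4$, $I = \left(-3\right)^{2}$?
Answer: $9$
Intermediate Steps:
$I = 9$
$E{\left(K \right)} = -4 + K$ ($E{\left(K \right)} = K - 4 = -4 + K$)
$r{\left(z,x \right)} = x^{2}$
$Q{\left(A \right)} = -3 + A$ ($Q{\left(A \right)} = 1^{2} + \left(-4 + A\right) = 1 + \left(-4 + A\right) = -3 + A$)
$Q^{2}{\left(\left(-1\right) 0 I \right)} = \left(-3 + \left(-1\right) 0 \cdot 9\right)^{2} = \left(-3 + 0 \cdot 9\right)^{2} = \left(-3 + 0\right)^{2} = \left(-3\right)^{2} = 9$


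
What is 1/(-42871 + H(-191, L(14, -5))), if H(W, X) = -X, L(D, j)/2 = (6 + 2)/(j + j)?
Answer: -5/214347 ≈ -2.3327e-5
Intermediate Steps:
L(D, j) = 8/j (L(D, j) = 2*((6 + 2)/(j + j)) = 2*(8/((2*j))) = 2*(8*(1/(2*j))) = 2*(4/j) = 8/j)
1/(-42871 + H(-191, L(14, -5))) = 1/(-42871 - 8/(-5)) = 1/(-42871 - 8*(-1)/5) = 1/(-42871 - 1*(-8/5)) = 1/(-42871 + 8/5) = 1/(-214347/5) = -5/214347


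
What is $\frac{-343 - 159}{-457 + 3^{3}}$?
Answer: $\frac{251}{215} \approx 1.1674$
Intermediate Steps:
$\frac{-343 - 159}{-457 + 3^{3}} = - \frac{502}{-457 + 27} = - \frac{502}{-430} = \left(-502\right) \left(- \frac{1}{430}\right) = \frac{251}{215}$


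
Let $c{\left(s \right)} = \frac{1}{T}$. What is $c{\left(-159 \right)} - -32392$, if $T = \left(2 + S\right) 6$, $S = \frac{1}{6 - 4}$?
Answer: $\frac{485881}{15} \approx 32392.0$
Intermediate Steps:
$S = \frac{1}{2} \approx 0.5$
$T = 15$ ($T = \left(2 + \frac{1}{2}\right) 6 = \frac{5}{2} \cdot 6 = 15$)
$c{\left(s \right)} = \frac{1}{15}$
$c{\left(-159 \right)} - -32392 = \frac{1}{15} - -32392 = \frac{1}{15} + 32392 = \frac{485881}{15}$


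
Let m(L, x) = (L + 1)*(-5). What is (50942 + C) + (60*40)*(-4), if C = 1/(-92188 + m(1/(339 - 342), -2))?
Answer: 11434122305/276574 ≈ 41342.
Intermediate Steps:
m(L, x) = -5 - 5*L (m(L, x) = (1 + L)*(-5) = -5 - 5*L)
C = -3/276574 (C = 1/(-92188 + (-5 - 5/(339 - 342))) = 1/(-92188 + (-5 - 5/(-3))) = 1/(-92188 + (-5 - 5*(-1/3))) = 1/(-92188 + (-5 + 5/3)) = 1/(-92188 - 10/3) = 1/(-276574/3) = -3/276574 ≈ -1.0847e-5)
(50942 + C) + (60*40)*(-4) = (50942 - 3/276574) + (60*40)*(-4) = 14089232705/276574 + 2400*(-4) = 14089232705/276574 - 9600 = 11434122305/276574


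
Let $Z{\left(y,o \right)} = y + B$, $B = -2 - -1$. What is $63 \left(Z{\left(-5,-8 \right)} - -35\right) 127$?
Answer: $232029$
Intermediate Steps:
$B = -1$ ($B = -2 + 1 = -1$)
$Z{\left(y,o \right)} = -1 + y$ ($Z{\left(y,o \right)} = y - 1 = -1 + y$)
$63 \left(Z{\left(-5,-8 \right)} - -35\right) 127 = 63 \left(\left(-1 - 5\right) - -35\right) 127 = 63 \left(-6 + 35\right) 127 = 63 \cdot 29 \cdot 127 = 1827 \cdot 127 = 232029$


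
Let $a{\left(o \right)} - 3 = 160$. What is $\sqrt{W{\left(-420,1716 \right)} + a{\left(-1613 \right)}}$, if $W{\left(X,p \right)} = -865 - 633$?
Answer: $i \sqrt{1335} \approx 36.538 i$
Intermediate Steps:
$W{\left(X,p \right)} = -1498$ ($W{\left(X,p \right)} = -865 - 633 = -1498$)
$a{\left(o \right)} = 163$ ($a{\left(o \right)} = 3 + 160 = 163$)
$\sqrt{W{\left(-420,1716 \right)} + a{\left(-1613 \right)}} = \sqrt{-1498 + 163} = \sqrt{-1335} = i \sqrt{1335}$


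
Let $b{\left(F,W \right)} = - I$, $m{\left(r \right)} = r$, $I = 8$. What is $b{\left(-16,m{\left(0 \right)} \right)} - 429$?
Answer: $-437$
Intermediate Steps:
$b{\left(F,W \right)} = -8$ ($b{\left(F,W \right)} = \left(-1\right) 8 = -8$)
$b{\left(-16,m{\left(0 \right)} \right)} - 429 = -8 - 429 = -437$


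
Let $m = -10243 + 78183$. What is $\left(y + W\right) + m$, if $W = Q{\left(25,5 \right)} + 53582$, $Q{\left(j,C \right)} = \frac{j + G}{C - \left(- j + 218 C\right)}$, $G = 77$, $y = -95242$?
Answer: $\frac{13928349}{530} \approx 26280.0$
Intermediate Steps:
$m = 67940$
$Q{\left(j,C \right)} = \frac{77 + j}{j - 217 C}$ ($Q{\left(j,C \right)} = \frac{j + 77}{C - \left(- j + 218 C\right)} = \frac{77 + j}{C - \left(- j + 218 C\right)} = \frac{77 + j}{j - 217 C}$)
$W = \frac{28398409}{530}$ ($W = \frac{77 + 25}{25 - 1085} + 53582 = \frac{1}{25 - 1085} \cdot 102 + 53582 = \frac{1}{-1060} \cdot 102 + 53582 = \left(- \frac{1}{1060}\right) 102 + 53582 = - \frac{51}{530} + 53582 = \frac{28398409}{530} \approx 53582.0$)
$\left(y + W\right) + m = \left(-95242 + \frac{28398409}{530}\right) + 67940 = - \frac{22079851}{530} + 67940 = \frac{13928349}{530}$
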